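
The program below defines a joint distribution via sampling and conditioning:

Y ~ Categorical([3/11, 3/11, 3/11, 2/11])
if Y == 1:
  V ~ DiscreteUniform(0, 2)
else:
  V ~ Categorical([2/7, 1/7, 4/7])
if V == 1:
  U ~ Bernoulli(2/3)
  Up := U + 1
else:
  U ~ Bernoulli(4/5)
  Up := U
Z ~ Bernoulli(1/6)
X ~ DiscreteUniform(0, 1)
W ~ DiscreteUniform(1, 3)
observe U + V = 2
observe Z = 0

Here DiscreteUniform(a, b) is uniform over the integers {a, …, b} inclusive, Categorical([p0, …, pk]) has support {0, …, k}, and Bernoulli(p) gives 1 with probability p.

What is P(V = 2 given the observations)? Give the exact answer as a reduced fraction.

Enumerate traces; 48 have nonzero weight after conditioning:
  (Y=0, V=1, U=1, Z=0, X=0, W=1) weight 5/1386
  (Y=0, V=1, U=1, Z=0, X=0, W=2) weight 5/1386
  (Y=0, V=1, U=1, Z=0, X=0, W=3) weight 5/1386
  (Y=0, V=1, U=1, Z=0, X=1, W=1) weight 5/1386
  (Y=0, V=1, U=1, Z=0, X=1, W=2) weight 5/1386
  (Y=0, V=1, U=1, Z=0, X=1, W=3) weight 5/1386
  (Y=0, V=2, U=0, Z=0, X=0, W=1) weight 1/231
  (Y=0, V=2, U=0, Z=0, X=0, W=2) weight 1/231
  … 40 more
Group by V:
  weight(V=1) = 25/231
  weight(V=2) = 13/154
Total weight = 25/231 + 13/154 = 89/462
P(V=1 | obs) = 25/231 / 89/462 = 50/89
P(V=2 | obs) = 13/154 / 89/462 = 39/89

P(V = 2 | obs) = 39/89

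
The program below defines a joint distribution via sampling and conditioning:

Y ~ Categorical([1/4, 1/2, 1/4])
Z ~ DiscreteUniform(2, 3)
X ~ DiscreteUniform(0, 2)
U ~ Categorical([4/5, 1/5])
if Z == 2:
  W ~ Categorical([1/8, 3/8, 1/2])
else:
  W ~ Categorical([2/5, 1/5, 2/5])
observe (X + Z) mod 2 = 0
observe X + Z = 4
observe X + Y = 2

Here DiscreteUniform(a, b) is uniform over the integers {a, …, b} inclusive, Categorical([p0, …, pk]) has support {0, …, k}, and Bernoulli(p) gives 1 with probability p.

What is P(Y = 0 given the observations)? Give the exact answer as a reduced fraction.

Enumerate traces; 12 have nonzero weight after conditioning:
  (Y=0, Z=2, X=2, U=0, W=0) weight 1/240
  (Y=0, Z=2, X=2, U=0, W=1) weight 1/80
  (Y=0, Z=2, X=2, U=0, W=2) weight 1/60
  (Y=0, Z=2, X=2, U=1, W=0) weight 1/960
  (Y=0, Z=2, X=2, U=1, W=1) weight 1/320
  (Y=0, Z=2, X=2, U=1, W=2) weight 1/240
  (Y=1, Z=3, X=1, U=0, W=0) weight 2/75
  (Y=1, Z=3, X=1, U=0, W=1) weight 1/75
  … 4 more
Group by Y:
  weight(Y=0) = 1/24
  weight(Y=1) = 1/12
Total weight = 1/24 + 1/12 = 1/8
P(Y=0 | obs) = 1/24 / 1/8 = 1/3
P(Y=1 | obs) = 1/12 / 1/8 = 2/3

P(Y = 0 | obs) = 1/3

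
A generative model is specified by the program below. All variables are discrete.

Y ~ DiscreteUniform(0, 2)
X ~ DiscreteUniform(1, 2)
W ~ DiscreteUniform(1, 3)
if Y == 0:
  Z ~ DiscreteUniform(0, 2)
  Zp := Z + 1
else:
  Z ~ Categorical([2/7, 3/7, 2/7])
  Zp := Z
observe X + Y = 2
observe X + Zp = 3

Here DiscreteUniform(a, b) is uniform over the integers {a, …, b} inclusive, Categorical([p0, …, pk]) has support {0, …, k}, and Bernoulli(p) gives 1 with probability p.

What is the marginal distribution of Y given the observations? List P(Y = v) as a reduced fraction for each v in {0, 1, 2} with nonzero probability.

Enumerate traces; 6 have nonzero weight after conditioning:
  (Y=0, X=2, W=1, Z=0) weight 1/54
  (Y=0, X=2, W=2, Z=0) weight 1/54
  (Y=0, X=2, W=3, Z=0) weight 1/54
  (Y=1, X=1, W=1, Z=2) weight 1/63
  (Y=1, X=1, W=2, Z=2) weight 1/63
  (Y=1, X=1, W=3, Z=2) weight 1/63
Group by Y:
  weight(Y=0) = 1/18
  weight(Y=1) = 1/21
Total weight = 1/18 + 1/21 = 13/126
P(Y=0 | obs) = 1/18 / 13/126 = 7/13
P(Y=1 | obs) = 1/21 / 13/126 = 6/13

P(Y=0) = 7/13, P(Y=1) = 6/13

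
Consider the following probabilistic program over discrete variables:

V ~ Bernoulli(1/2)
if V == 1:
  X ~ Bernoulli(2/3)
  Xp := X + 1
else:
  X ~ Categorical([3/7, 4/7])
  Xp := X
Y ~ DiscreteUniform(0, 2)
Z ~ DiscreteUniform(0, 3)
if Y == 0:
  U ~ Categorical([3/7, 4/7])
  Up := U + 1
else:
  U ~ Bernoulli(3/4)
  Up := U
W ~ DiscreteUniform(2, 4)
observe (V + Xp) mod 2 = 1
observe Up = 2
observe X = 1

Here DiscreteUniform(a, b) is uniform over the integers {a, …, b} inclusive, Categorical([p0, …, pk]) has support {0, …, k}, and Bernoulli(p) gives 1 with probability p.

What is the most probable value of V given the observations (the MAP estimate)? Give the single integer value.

Enumerate traces; 24 have nonzero weight after conditioning:
  (V=0, X=1, Y=0, Z=0, U=1, W=2) weight 2/441
  (V=0, X=1, Y=0, Z=0, U=1, W=3) weight 2/441
  (V=0, X=1, Y=0, Z=0, U=1, W=4) weight 2/441
  (V=0, X=1, Y=0, Z=1, U=1, W=2) weight 2/441
  (V=0, X=1, Y=0, Z=1, U=1, W=3) weight 2/441
  (V=0, X=1, Y=0, Z=1, U=1, W=4) weight 2/441
  (V=0, X=1, Y=0, Z=2, U=1, W=2) weight 2/441
  (V=0, X=1, Y=0, Z=2, U=1, W=3) weight 2/441
  (V=1, X=1, Y=0, Z=0, U=1, W=2) weight 1/189
  … 15 more
Group by V:
  weight(V=0) = 8/147
  weight(V=1) = 4/63
Total weight = 8/147 + 4/63 = 52/441
P(V=0 | obs) = 8/147 / 52/441 = 6/13
P(V=1 | obs) = 4/63 / 52/441 = 7/13
argmax = 1

argmax_v P(V = v | obs) = 1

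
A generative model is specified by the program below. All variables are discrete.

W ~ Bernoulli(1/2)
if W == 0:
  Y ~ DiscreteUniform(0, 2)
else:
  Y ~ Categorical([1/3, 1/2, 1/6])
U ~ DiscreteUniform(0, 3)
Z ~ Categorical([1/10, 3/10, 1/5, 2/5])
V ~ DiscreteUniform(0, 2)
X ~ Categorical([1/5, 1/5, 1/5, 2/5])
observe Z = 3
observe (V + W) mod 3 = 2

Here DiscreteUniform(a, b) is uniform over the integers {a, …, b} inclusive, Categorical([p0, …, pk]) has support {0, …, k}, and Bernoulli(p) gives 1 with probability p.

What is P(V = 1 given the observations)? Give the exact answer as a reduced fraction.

Enumerate traces; 96 have nonzero weight after conditioning:
  (W=0, Y=0, U=0, Z=3, V=2, X=0) weight 1/900
  (W=0, Y=0, U=0, Z=3, V=2, X=1) weight 1/900
  (W=0, Y=0, U=0, Z=3, V=2, X=2) weight 1/900
  (W=0, Y=0, U=0, Z=3, V=2, X=3) weight 1/450
  (W=0, Y=0, U=1, Z=3, V=2, X=0) weight 1/900
  (W=0, Y=0, U=1, Z=3, V=2, X=1) weight 1/900
  (W=0, Y=0, U=1, Z=3, V=2, X=2) weight 1/900
  (W=0, Y=0, U=1, Z=3, V=2, X=3) weight 1/450
  (W=1, Y=0, U=0, Z=3, V=1, X=0) weight 1/900
  … 87 more
Group by V:
  weight(V=1) = 1/15
  weight(V=2) = 1/15
Total weight = 1/15 + 1/15 = 2/15
P(V=1 | obs) = 1/15 / 2/15 = 1/2
P(V=2 | obs) = 1/15 / 2/15 = 1/2

P(V = 1 | obs) = 1/2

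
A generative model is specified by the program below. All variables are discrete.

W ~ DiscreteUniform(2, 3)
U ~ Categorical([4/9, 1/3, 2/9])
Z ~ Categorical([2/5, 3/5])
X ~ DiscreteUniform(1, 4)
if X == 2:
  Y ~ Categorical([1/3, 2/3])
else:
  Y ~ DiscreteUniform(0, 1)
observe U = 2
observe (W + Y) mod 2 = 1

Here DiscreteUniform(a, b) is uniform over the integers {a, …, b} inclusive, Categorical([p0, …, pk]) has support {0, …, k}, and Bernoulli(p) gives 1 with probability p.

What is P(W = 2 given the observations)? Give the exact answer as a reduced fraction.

P(W = 2 | obs) = 13/24

Enumerate traces; 16 have nonzero weight after conditioning:
  (W=2, U=2, Z=0, X=1, Y=1) weight 1/180
  (W=2, U=2, Z=0, X=2, Y=1) weight 1/135
  (W=2, U=2, Z=0, X=3, Y=1) weight 1/180
  (W=2, U=2, Z=0, X=4, Y=1) weight 1/180
  (W=2, U=2, Z=1, X=1, Y=1) weight 1/120
  (W=2, U=2, Z=1, X=2, Y=1) weight 1/90
  (W=2, U=2, Z=1, X=3, Y=1) weight 1/120
  (W=2, U=2, Z=1, X=4, Y=1) weight 1/120
  (W=3, U=2, Z=0, X=1, Y=0) weight 1/180
  … 7 more
Group by W:
  weight(W=2) = 13/216
  weight(W=3) = 11/216
Total weight = 13/216 + 11/216 = 1/9
P(W=2 | obs) = 13/216 / 1/9 = 13/24
P(W=3 | obs) = 11/216 / 1/9 = 11/24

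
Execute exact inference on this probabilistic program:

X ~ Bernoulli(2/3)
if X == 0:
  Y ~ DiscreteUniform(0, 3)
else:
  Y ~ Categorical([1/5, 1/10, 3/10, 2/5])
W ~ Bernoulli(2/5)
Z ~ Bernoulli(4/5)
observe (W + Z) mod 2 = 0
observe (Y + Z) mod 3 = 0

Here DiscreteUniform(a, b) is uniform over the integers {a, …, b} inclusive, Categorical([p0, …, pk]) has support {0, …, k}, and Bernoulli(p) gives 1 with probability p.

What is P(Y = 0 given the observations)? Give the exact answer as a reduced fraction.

Enumerate traces; 6 have nonzero weight after conditioning:
  (X=0, Y=0, W=0, Z=0) weight 1/100
  (X=0, Y=2, W=1, Z=1) weight 2/75
  (X=0, Y=3, W=0, Z=0) weight 1/100
  (X=1, Y=0, W=0, Z=0) weight 2/125
  (X=1, Y=2, W=1, Z=1) weight 8/125
  (X=1, Y=3, W=0, Z=0) weight 4/125
Group by Y:
  weight(Y=0) = 13/500
  weight(Y=2) = 34/375
  weight(Y=3) = 21/500
Total weight = 13/500 + 34/375 + 21/500 = 119/750
P(Y=0 | obs) = 13/500 / 119/750 = 39/238
P(Y=2 | obs) = 34/375 / 119/750 = 4/7
P(Y=3 | obs) = 21/500 / 119/750 = 9/34

P(Y = 0 | obs) = 39/238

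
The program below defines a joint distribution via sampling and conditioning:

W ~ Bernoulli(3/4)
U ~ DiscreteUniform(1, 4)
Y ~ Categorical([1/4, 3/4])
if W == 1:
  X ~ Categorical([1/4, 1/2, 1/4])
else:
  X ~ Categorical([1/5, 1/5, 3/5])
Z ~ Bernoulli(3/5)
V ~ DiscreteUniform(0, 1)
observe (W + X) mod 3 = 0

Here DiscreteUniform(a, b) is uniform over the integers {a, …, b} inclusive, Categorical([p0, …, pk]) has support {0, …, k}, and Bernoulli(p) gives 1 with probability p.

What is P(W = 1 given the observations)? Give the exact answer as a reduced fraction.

Enumerate traces; 64 have nonzero weight after conditioning:
  (W=0, U=1, Y=0, X=0, Z=0, V=0) weight 1/1600
  (W=0, U=1, Y=0, X=0, Z=0, V=1) weight 1/1600
  (W=0, U=1, Y=0, X=0, Z=1, V=0) weight 3/3200
  (W=0, U=1, Y=0, X=0, Z=1, V=1) weight 3/3200
  (W=0, U=1, Y=1, X=0, Z=0, V=0) weight 3/1600
  (W=0, U=1, Y=1, X=0, Z=0, V=1) weight 3/1600
  (W=0, U=1, Y=1, X=0, Z=1, V=0) weight 9/3200
  (W=0, U=1, Y=1, X=0, Z=1, V=1) weight 9/3200
  (W=1, U=1, Y=0, X=2, Z=0, V=0) weight 3/1280
  … 55 more
Group by W:
  weight(W=0) = 1/20
  weight(W=1) = 3/16
Total weight = 1/20 + 3/16 = 19/80
P(W=0 | obs) = 1/20 / 19/80 = 4/19
P(W=1 | obs) = 3/16 / 19/80 = 15/19

P(W = 1 | obs) = 15/19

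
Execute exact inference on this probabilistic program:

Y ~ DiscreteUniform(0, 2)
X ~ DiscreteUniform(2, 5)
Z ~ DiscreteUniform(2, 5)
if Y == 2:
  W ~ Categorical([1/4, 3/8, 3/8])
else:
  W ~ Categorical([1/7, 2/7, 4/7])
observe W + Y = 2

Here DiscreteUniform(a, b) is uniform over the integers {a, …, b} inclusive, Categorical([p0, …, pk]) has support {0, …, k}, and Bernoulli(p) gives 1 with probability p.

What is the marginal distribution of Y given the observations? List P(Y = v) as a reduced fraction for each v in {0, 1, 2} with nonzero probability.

P(Y=0) = 16/31, P(Y=1) = 8/31, P(Y=2) = 7/31

Enumerate traces; 48 have nonzero weight after conditioning:
  (Y=0, X=2, Z=2, W=2) weight 1/84
  (Y=0, X=2, Z=3, W=2) weight 1/84
  (Y=0, X=2, Z=4, W=2) weight 1/84
  (Y=0, X=2, Z=5, W=2) weight 1/84
  (Y=0, X=3, Z=2, W=2) weight 1/84
  (Y=0, X=3, Z=3, W=2) weight 1/84
  (Y=0, X=3, Z=4, W=2) weight 1/84
  (Y=0, X=3, Z=5, W=2) weight 1/84
  (Y=1, X=2, Z=2, W=1) weight 1/168
  (Y=2, X=2, Z=2, W=0) weight 1/192
  … 38 more
Group by Y:
  weight(Y=0) = 4/21
  weight(Y=1) = 2/21
  weight(Y=2) = 1/12
Total weight = 4/21 + 2/21 + 1/12 = 31/84
P(Y=0 | obs) = 4/21 / 31/84 = 16/31
P(Y=1 | obs) = 2/21 / 31/84 = 8/31
P(Y=2 | obs) = 1/12 / 31/84 = 7/31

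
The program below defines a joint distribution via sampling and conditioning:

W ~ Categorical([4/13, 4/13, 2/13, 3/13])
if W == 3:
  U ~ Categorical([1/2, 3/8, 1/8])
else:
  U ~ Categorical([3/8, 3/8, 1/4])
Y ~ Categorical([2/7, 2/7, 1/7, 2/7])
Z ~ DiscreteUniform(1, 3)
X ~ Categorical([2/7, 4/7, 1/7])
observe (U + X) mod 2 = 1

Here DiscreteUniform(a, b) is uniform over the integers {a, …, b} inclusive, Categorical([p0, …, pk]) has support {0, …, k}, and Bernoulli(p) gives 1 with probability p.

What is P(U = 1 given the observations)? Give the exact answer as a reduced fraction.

Enumerate traces; 192 have nonzero weight after conditioning:
  (W=0, U=0, Y=0, Z=1, X=1) weight 4/637
  (W=0, U=0, Y=0, Z=2, X=1) weight 4/637
  (W=0, U=0, Y=0, Z=3, X=1) weight 4/637
  (W=0, U=0, Y=1, Z=1, X=1) weight 4/637
  (W=0, U=0, Y=1, Z=2, X=1) weight 4/637
  (W=0, U=0, Y=1, Z=3, X=1) weight 4/637
  (W=0, U=0, Y=2, Z=1, X=1) weight 2/637
  (W=0, U=0, Y=2, Z=2, X=1) weight 2/637
  (W=0, U=1, Y=0, Z=1, X=0) weight 2/637
  (W=0, U=2, Y=0, Z=1, X=1) weight 8/1911
  … 182 more
Group by U:
  weight(U=0) = 3/13
  weight(U=1) = 9/56
  weight(U=2) = 23/182
Total weight = 3/13 + 9/56 + 23/182 = 29/56
P(U=0 | obs) = 3/13 / 29/56 = 168/377
P(U=1 | obs) = 9/56 / 29/56 = 9/29
P(U=2 | obs) = 23/182 / 29/56 = 92/377

P(U = 1 | obs) = 9/29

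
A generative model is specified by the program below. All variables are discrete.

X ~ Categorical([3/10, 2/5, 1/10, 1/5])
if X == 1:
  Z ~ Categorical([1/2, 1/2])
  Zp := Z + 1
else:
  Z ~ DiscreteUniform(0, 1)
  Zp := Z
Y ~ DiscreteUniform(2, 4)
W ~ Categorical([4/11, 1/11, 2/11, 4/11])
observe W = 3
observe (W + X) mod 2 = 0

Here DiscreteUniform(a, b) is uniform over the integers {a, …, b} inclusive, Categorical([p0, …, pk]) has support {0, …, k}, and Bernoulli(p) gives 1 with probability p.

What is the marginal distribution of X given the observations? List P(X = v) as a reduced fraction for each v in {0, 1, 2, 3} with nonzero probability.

Enumerate traces; 12 have nonzero weight after conditioning:
  (X=1, Z=0, Y=2, W=3) weight 4/165
  (X=1, Z=0, Y=3, W=3) weight 4/165
  (X=1, Z=0, Y=4, W=3) weight 4/165
  (X=1, Z=1, Y=2, W=3) weight 4/165
  (X=1, Z=1, Y=3, W=3) weight 4/165
  (X=1, Z=1, Y=4, W=3) weight 4/165
  (X=3, Z=0, Y=2, W=3) weight 2/165
  (X=3, Z=0, Y=3, W=3) weight 2/165
  … 4 more
Group by X:
  weight(X=1) = 8/55
  weight(X=3) = 4/55
Total weight = 8/55 + 4/55 = 12/55
P(X=1 | obs) = 8/55 / 12/55 = 2/3
P(X=3 | obs) = 4/55 / 12/55 = 1/3

P(X=1) = 2/3, P(X=3) = 1/3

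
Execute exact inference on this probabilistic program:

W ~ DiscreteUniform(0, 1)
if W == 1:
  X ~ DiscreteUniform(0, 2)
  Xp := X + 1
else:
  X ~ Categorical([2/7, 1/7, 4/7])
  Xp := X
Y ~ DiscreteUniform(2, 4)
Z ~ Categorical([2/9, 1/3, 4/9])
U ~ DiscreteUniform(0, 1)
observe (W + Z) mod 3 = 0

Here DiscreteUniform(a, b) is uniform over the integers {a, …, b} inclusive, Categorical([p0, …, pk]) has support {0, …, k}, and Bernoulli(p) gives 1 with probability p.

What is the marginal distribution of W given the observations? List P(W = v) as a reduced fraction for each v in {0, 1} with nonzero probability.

Enumerate traces; 36 have nonzero weight after conditioning:
  (W=0, X=0, Y=2, Z=0, U=0) weight 1/189
  (W=0, X=0, Y=2, Z=0, U=1) weight 1/189
  (W=0, X=0, Y=3, Z=0, U=0) weight 1/189
  (W=0, X=0, Y=3, Z=0, U=1) weight 1/189
  (W=0, X=0, Y=4, Z=0, U=0) weight 1/189
  (W=0, X=0, Y=4, Z=0, U=1) weight 1/189
  (W=0, X=1, Y=2, Z=0, U=0) weight 1/378
  (W=0, X=1, Y=2, Z=0, U=1) weight 1/378
  (W=1, X=0, Y=2, Z=2, U=0) weight 1/81
  … 27 more
Group by W:
  weight(W=0) = 1/9
  weight(W=1) = 2/9
Total weight = 1/9 + 2/9 = 1/3
P(W=0 | obs) = 1/9 / 1/3 = 1/3
P(W=1 | obs) = 2/9 / 1/3 = 2/3

P(W=0) = 1/3, P(W=1) = 2/3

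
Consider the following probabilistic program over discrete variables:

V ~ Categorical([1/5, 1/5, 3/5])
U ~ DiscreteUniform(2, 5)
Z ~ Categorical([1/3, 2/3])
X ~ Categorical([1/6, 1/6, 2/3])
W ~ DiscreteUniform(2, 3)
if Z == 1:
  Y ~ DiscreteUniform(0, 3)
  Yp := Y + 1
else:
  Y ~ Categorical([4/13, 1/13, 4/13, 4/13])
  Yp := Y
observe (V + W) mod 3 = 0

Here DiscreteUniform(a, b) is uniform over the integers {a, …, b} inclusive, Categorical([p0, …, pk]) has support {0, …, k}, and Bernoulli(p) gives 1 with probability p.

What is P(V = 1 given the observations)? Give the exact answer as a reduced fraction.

P(V = 1 | obs) = 1/2

Enumerate traces; 192 have nonzero weight after conditioning:
  (V=0, U=2, Z=0, X=0, W=3, Y=0) weight 1/2340
  (V=0, U=2, Z=0, X=0, W=3, Y=1) weight 1/9360
  (V=0, U=2, Z=0, X=0, W=3, Y=2) weight 1/2340
  (V=0, U=2, Z=0, X=0, W=3, Y=3) weight 1/2340
  (V=0, U=2, Z=0, X=1, W=3, Y=0) weight 1/2340
  (V=0, U=2, Z=0, X=1, W=3, Y=1) weight 1/9360
  (V=0, U=2, Z=0, X=1, W=3, Y=2) weight 1/2340
  (V=0, U=2, Z=0, X=1, W=3, Y=3) weight 1/2340
  (V=1, U=2, Z=0, X=0, W=2, Y=0) weight 1/2340
  … 183 more
Group by V:
  weight(V=0) = 1/10
  weight(V=1) = 1/10
Total weight = 1/10 + 1/10 = 1/5
P(V=0 | obs) = 1/10 / 1/5 = 1/2
P(V=1 | obs) = 1/10 / 1/5 = 1/2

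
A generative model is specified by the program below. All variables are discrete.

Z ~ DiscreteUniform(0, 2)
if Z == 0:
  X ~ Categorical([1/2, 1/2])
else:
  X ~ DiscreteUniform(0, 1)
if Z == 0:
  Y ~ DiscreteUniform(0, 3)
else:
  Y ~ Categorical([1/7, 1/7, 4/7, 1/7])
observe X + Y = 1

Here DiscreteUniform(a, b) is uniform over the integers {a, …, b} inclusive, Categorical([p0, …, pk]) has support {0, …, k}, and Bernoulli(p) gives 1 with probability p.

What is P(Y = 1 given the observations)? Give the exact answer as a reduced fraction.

Enumerate traces; 6 have nonzero weight after conditioning:
  (Z=0, X=0, Y=1) weight 1/24
  (Z=0, X=1, Y=0) weight 1/24
  (Z=1, X=0, Y=1) weight 1/42
  (Z=1, X=1, Y=0) weight 1/42
  (Z=2, X=0, Y=1) weight 1/42
  (Z=2, X=1, Y=0) weight 1/42
Group by Y:
  weight(Y=0) = 5/56
  weight(Y=1) = 5/56
Total weight = 5/56 + 5/56 = 5/28
P(Y=0 | obs) = 5/56 / 5/28 = 1/2
P(Y=1 | obs) = 5/56 / 5/28 = 1/2

P(Y = 1 | obs) = 1/2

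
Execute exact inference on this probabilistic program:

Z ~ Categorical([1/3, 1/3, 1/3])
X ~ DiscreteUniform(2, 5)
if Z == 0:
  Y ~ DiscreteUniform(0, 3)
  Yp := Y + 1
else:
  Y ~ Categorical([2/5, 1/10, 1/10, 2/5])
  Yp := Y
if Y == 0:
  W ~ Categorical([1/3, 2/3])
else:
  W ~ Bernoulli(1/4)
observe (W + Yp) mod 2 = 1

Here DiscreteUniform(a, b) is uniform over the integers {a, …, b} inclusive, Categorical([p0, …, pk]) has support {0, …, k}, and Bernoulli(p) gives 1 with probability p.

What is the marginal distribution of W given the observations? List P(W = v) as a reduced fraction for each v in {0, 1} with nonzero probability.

P(W=0) = 49/83, P(W=1) = 34/83

Enumerate traces; 48 have nonzero weight after conditioning:
  (Z=0, X=2, Y=0, W=0) weight 1/144
  (Z=0, X=2, Y=1, W=1) weight 1/192
  (Z=0, X=2, Y=2, W=0) weight 1/64
  (Z=0, X=2, Y=3, W=1) weight 1/192
  (Z=0, X=3, Y=0, W=0) weight 1/144
  (Z=0, X=3, Y=1, W=1) weight 1/192
  (Z=0, X=3, Y=2, W=0) weight 1/64
  (Z=0, X=3, Y=3, W=1) weight 1/192
  … 40 more
Group by W:
  weight(W=0) = 49/144
  weight(W=1) = 17/72
Total weight = 49/144 + 17/72 = 83/144
P(W=0 | obs) = 49/144 / 83/144 = 49/83
P(W=1 | obs) = 17/72 / 83/144 = 34/83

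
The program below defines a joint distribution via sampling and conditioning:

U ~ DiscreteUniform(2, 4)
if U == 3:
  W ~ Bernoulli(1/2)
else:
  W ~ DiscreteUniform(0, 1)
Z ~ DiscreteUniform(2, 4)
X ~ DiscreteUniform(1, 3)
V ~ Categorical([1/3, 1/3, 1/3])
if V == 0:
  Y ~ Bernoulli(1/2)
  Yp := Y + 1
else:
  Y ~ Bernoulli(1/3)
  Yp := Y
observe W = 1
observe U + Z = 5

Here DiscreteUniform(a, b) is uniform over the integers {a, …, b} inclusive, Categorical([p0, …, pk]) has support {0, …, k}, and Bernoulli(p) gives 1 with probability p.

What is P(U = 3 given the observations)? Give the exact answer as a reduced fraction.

P(U = 3 | obs) = 1/2

Enumerate traces; 36 have nonzero weight after conditioning:
  (U=2, W=1, Z=3, X=1, V=0, Y=0) weight 1/324
  (U=2, W=1, Z=3, X=1, V=0, Y=1) weight 1/324
  (U=2, W=1, Z=3, X=1, V=1, Y=0) weight 1/243
  (U=2, W=1, Z=3, X=1, V=1, Y=1) weight 1/486
  (U=2, W=1, Z=3, X=1, V=2, Y=0) weight 1/243
  (U=2, W=1, Z=3, X=1, V=2, Y=1) weight 1/486
  (U=2, W=1, Z=3, X=2, V=0, Y=0) weight 1/324
  (U=2, W=1, Z=3, X=2, V=0, Y=1) weight 1/324
  (U=3, W=1, Z=2, X=1, V=0, Y=0) weight 1/324
  … 27 more
Group by U:
  weight(U=2) = 1/18
  weight(U=3) = 1/18
Total weight = 1/18 + 1/18 = 1/9
P(U=2 | obs) = 1/18 / 1/9 = 1/2
P(U=3 | obs) = 1/18 / 1/9 = 1/2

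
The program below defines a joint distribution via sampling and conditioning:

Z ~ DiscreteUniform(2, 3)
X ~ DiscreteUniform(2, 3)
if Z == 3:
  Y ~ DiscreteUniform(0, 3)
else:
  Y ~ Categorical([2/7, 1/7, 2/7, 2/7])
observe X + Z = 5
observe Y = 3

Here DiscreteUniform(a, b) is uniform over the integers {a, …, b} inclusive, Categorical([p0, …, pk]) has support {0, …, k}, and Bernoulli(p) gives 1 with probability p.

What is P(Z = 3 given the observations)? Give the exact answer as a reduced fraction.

P(Z = 3 | obs) = 7/15

Enumerate traces; 2 have nonzero weight after conditioning:
  (Z=2, X=3, Y=3) weight 1/14
  (Z=3, X=2, Y=3) weight 1/16
Group by Z:
  weight(Z=2) = 1/14
  weight(Z=3) = 1/16
Total weight = 1/14 + 1/16 = 15/112
P(Z=2 | obs) = 1/14 / 15/112 = 8/15
P(Z=3 | obs) = 1/16 / 15/112 = 7/15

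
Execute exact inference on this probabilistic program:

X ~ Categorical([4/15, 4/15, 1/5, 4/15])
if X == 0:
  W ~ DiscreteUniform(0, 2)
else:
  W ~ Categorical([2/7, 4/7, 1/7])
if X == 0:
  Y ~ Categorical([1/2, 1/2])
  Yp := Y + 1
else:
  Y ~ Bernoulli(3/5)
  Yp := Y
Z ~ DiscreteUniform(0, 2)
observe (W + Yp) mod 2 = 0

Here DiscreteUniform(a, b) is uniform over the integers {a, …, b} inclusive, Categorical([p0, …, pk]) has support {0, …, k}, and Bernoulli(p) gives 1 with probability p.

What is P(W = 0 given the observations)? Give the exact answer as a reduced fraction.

P(W = 0 | obs) = 101/402

Enumerate traces; 36 have nonzero weight after conditioning:
  (X=0, W=0, Y=1, Z=0) weight 2/135
  (X=0, W=0, Y=1, Z=1) weight 2/135
  (X=0, W=0, Y=1, Z=2) weight 2/135
  (X=0, W=1, Y=0, Z=0) weight 2/135
  (X=0, W=1, Y=0, Z=1) weight 2/135
  (X=0, W=1, Y=0, Z=2) weight 2/135
  (X=0, W=2, Y=1, Z=0) weight 2/135
  (X=0, W=2, Y=1, Z=1) weight 2/135
  … 28 more
Group by W:
  weight(W=0) = 202/1575
  weight(W=1) = 466/1575
  weight(W=2) = 136/1575
Total weight = 202/1575 + 466/1575 + 136/1575 = 268/525
P(W=0 | obs) = 202/1575 / 268/525 = 101/402
P(W=1 | obs) = 466/1575 / 268/525 = 233/402
P(W=2 | obs) = 136/1575 / 268/525 = 34/201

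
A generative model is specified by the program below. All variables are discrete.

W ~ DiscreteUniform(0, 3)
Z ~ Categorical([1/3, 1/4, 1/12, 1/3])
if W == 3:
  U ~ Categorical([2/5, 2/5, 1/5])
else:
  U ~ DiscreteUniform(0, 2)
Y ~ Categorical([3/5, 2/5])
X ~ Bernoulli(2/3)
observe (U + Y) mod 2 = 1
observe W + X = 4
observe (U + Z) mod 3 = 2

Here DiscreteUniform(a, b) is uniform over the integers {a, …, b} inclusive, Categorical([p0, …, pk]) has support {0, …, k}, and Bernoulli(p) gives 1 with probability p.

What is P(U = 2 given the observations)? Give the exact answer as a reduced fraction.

P(U = 2 | obs) = 8/19

Enumerate traces; 4 have nonzero weight after conditioning:
  (W=3, Z=0, U=2, Y=1, X=1) weight 1/225
  (W=3, Z=1, U=1, Y=0, X=1) weight 1/100
  (W=3, Z=2, U=0, Y=1, X=1) weight 1/450
  (W=3, Z=3, U=2, Y=1, X=1) weight 1/225
Group by U:
  weight(U=0) = 1/450
  weight(U=1) = 1/100
  weight(U=2) = 2/225
Total weight = 1/450 + 1/100 + 2/225 = 19/900
P(U=0 | obs) = 1/450 / 19/900 = 2/19
P(U=1 | obs) = 1/100 / 19/900 = 9/19
P(U=2 | obs) = 2/225 / 19/900 = 8/19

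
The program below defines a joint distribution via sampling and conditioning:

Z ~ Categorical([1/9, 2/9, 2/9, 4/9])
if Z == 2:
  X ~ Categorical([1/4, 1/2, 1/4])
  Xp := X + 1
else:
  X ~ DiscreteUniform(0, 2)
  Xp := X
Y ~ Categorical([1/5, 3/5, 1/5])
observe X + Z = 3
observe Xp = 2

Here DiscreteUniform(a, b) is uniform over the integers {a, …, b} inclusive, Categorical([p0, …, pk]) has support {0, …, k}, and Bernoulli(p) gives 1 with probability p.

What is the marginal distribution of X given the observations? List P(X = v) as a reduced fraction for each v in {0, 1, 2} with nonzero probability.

P(X=1) = 3/5, P(X=2) = 2/5

Enumerate traces; 6 have nonzero weight after conditioning:
  (Z=1, X=2, Y=0) weight 2/135
  (Z=1, X=2, Y=1) weight 2/45
  (Z=1, X=2, Y=2) weight 2/135
  (Z=2, X=1, Y=0) weight 1/45
  (Z=2, X=1, Y=1) weight 1/15
  (Z=2, X=1, Y=2) weight 1/45
Group by X:
  weight(X=1) = 1/9
  weight(X=2) = 2/27
Total weight = 1/9 + 2/27 = 5/27
P(X=1 | obs) = 1/9 / 5/27 = 3/5
P(X=2 | obs) = 2/27 / 5/27 = 2/5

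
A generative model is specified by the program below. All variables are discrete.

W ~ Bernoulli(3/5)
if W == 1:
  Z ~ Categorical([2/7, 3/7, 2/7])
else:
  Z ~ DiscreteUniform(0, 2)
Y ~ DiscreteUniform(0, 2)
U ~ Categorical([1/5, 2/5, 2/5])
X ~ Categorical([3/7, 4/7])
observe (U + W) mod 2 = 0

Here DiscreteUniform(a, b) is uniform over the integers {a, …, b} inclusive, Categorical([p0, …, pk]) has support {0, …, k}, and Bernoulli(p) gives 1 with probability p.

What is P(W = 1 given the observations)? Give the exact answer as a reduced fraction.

Enumerate traces; 54 have nonzero weight after conditioning:
  (W=0, Z=0, Y=0, U=0, X=0) weight 2/525
  (W=0, Z=0, Y=0, U=0, X=1) weight 8/1575
  (W=0, Z=0, Y=0, U=2, X=0) weight 4/525
  (W=0, Z=0, Y=0, U=2, X=1) weight 16/1575
  (W=0, Z=0, Y=1, U=0, X=0) weight 2/525
  (W=0, Z=0, Y=1, U=0, X=1) weight 8/1575
  (W=0, Z=0, Y=1, U=2, X=0) weight 4/525
  (W=0, Z=0, Y=1, U=2, X=1) weight 16/1575
  (W=1, Z=0, Y=0, U=1, X=0) weight 12/1225
  … 45 more
Group by W:
  weight(W=0) = 6/25
  weight(W=1) = 6/25
Total weight = 6/25 + 6/25 = 12/25
P(W=0 | obs) = 6/25 / 12/25 = 1/2
P(W=1 | obs) = 6/25 / 12/25 = 1/2

P(W = 1 | obs) = 1/2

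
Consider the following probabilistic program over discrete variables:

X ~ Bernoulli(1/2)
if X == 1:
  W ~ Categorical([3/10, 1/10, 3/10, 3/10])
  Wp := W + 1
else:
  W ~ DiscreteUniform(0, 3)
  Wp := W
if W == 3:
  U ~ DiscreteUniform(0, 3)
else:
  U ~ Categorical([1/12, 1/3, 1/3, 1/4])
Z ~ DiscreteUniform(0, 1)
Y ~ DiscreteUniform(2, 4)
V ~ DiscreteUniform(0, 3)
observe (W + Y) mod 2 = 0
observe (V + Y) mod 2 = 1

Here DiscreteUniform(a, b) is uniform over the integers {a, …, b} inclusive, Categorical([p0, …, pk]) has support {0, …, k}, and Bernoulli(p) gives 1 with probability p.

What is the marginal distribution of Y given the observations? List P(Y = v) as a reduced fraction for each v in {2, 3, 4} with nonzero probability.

P(Y=2) = 11/31, P(Y=3) = 9/31, P(Y=4) = 11/31

Enumerate traces; 192 have nonzero weight after conditioning:
  (X=0, W=0, U=0, Z=0, Y=2, V=1) weight 1/2304
  (X=0, W=0, U=0, Z=0, Y=2, V=3) weight 1/2304
  (X=0, W=0, U=0, Z=0, Y=4, V=1) weight 1/2304
  (X=0, W=0, U=0, Z=0, Y=4, V=3) weight 1/2304
  (X=0, W=0, U=0, Z=1, Y=2, V=1) weight 1/2304
  (X=0, W=0, U=0, Z=1, Y=2, V=3) weight 1/2304
  (X=0, W=0, U=0, Z=1, Y=4, V=1) weight 1/2304
  (X=0, W=0, U=0, Z=1, Y=4, V=3) weight 1/2304
  (X=0, W=1, U=0, Z=0, Y=3, V=0) weight 1/2304
  … 183 more
Group by Y:
  weight(Y=2) = 11/120
  weight(Y=3) = 3/40
  weight(Y=4) = 11/120
Total weight = 11/120 + 3/40 + 11/120 = 31/120
P(Y=2 | obs) = 11/120 / 31/120 = 11/31
P(Y=3 | obs) = 3/40 / 31/120 = 9/31
P(Y=4 | obs) = 11/120 / 31/120 = 11/31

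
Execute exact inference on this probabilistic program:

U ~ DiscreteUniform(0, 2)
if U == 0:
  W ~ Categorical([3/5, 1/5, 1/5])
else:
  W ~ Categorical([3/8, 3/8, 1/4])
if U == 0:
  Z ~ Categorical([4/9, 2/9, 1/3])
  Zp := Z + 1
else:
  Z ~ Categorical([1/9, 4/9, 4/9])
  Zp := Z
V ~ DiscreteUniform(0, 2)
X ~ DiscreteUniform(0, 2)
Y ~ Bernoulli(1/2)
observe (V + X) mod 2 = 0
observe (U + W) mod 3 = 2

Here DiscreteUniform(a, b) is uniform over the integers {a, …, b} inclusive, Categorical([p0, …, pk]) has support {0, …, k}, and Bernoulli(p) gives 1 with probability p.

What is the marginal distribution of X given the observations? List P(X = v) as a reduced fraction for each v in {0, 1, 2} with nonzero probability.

Enumerate traces; 90 have nonzero weight after conditioning:
  (U=0, W=2, Z=0, V=0, X=0, Y=0) weight 2/1215
  (U=0, W=2, Z=0, V=0, X=0, Y=1) weight 2/1215
  (U=0, W=2, Z=0, V=0, X=2, Y=0) weight 2/1215
  (U=0, W=2, Z=0, V=0, X=2, Y=1) weight 2/1215
  (U=0, W=2, Z=0, V=1, X=1, Y=0) weight 2/1215
  (U=0, W=2, Z=0, V=1, X=1, Y=1) weight 2/1215
  (U=0, W=2, Z=0, V=2, X=0, Y=0) weight 2/1215
  (U=0, W=2, Z=0, V=2, X=0, Y=1) weight 2/1215
  … 82 more
Group by X:
  weight(X=0) = 19/270
  weight(X=1) = 19/540
  weight(X=2) = 19/270
Total weight = 19/270 + 19/540 + 19/270 = 19/108
P(X=0 | obs) = 19/270 / 19/108 = 2/5
P(X=1 | obs) = 19/540 / 19/108 = 1/5
P(X=2 | obs) = 19/270 / 19/108 = 2/5

P(X=0) = 2/5, P(X=1) = 1/5, P(X=2) = 2/5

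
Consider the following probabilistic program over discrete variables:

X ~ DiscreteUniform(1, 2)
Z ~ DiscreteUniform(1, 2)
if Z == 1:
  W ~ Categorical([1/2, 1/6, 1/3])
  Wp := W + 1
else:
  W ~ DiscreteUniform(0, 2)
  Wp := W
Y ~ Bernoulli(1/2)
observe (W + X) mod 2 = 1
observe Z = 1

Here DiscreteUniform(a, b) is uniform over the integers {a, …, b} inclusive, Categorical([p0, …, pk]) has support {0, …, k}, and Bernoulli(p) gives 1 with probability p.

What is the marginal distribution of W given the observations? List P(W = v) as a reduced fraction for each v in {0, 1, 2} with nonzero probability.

Enumerate traces; 6 have nonzero weight after conditioning:
  (X=1, Z=1, W=0, Y=0) weight 1/16
  (X=1, Z=1, W=0, Y=1) weight 1/16
  (X=1, Z=1, W=2, Y=0) weight 1/24
  (X=1, Z=1, W=2, Y=1) weight 1/24
  (X=2, Z=1, W=1, Y=0) weight 1/48
  (X=2, Z=1, W=1, Y=1) weight 1/48
Group by W:
  weight(W=0) = 1/8
  weight(W=1) = 1/24
  weight(W=2) = 1/12
Total weight = 1/8 + 1/24 + 1/12 = 1/4
P(W=0 | obs) = 1/8 / 1/4 = 1/2
P(W=1 | obs) = 1/24 / 1/4 = 1/6
P(W=2 | obs) = 1/12 / 1/4 = 1/3

P(W=0) = 1/2, P(W=1) = 1/6, P(W=2) = 1/3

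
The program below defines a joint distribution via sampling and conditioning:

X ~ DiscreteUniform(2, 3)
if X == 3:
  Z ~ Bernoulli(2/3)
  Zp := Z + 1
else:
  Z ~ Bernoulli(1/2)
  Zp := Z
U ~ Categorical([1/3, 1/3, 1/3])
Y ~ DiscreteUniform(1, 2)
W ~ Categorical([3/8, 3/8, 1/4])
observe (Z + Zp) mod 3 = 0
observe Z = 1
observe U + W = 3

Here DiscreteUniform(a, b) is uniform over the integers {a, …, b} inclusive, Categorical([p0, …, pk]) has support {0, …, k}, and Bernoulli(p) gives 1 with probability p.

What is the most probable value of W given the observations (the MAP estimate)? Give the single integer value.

argmax_v P(W = v | obs) = 1

Enumerate traces; 4 have nonzero weight after conditioning:
  (X=3, Z=1, U=1, Y=1, W=2) weight 1/72
  (X=3, Z=1, U=1, Y=2, W=2) weight 1/72
  (X=3, Z=1, U=2, Y=1, W=1) weight 1/48
  (X=3, Z=1, U=2, Y=2, W=1) weight 1/48
Group by W:
  weight(W=1) = 1/24
  weight(W=2) = 1/36
Total weight = 1/24 + 1/36 = 5/72
P(W=1 | obs) = 1/24 / 5/72 = 3/5
P(W=2 | obs) = 1/36 / 5/72 = 2/5
argmax = 1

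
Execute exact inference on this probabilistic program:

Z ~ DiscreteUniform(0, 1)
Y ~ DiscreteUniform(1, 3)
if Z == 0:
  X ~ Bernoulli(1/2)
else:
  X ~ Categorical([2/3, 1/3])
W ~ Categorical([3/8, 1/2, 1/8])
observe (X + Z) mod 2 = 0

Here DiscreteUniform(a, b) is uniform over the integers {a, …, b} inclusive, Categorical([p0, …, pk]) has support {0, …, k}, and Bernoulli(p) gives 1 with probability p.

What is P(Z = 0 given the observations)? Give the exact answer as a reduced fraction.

Enumerate traces; 18 have nonzero weight after conditioning:
  (Z=0, Y=1, X=0, W=0) weight 1/32
  (Z=0, Y=1, X=0, W=1) weight 1/24
  (Z=0, Y=1, X=0, W=2) weight 1/96
  (Z=0, Y=2, X=0, W=0) weight 1/32
  (Z=0, Y=2, X=0, W=1) weight 1/24
  (Z=0, Y=2, X=0, W=2) weight 1/96
  (Z=0, Y=3, X=0, W=0) weight 1/32
  (Z=0, Y=3, X=0, W=1) weight 1/24
  (Z=1, Y=1, X=1, W=0) weight 1/48
  … 9 more
Group by Z:
  weight(Z=0) = 1/4
  weight(Z=1) = 1/6
Total weight = 1/4 + 1/6 = 5/12
P(Z=0 | obs) = 1/4 / 5/12 = 3/5
P(Z=1 | obs) = 1/6 / 5/12 = 2/5

P(Z = 0 | obs) = 3/5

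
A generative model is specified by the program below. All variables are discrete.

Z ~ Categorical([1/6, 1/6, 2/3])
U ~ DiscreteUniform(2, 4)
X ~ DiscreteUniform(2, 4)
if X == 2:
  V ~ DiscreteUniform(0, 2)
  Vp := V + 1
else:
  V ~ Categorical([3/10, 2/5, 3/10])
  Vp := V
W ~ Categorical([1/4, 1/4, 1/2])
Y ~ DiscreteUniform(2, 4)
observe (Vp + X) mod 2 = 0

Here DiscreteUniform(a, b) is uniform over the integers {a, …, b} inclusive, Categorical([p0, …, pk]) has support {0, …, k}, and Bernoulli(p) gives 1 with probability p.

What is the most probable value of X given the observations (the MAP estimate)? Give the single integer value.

Enumerate traces; 324 have nonzero weight after conditioning:
  (Z=0, U=2, X=2, V=1, W=0, Y=2) weight 1/1944
  (Z=0, U=2, X=2, V=1, W=0, Y=3) weight 1/1944
  (Z=0, U=2, X=2, V=1, W=0, Y=4) weight 1/1944
  (Z=0, U=2, X=2, V=1, W=1, Y=2) weight 1/1944
  (Z=0, U=2, X=2, V=1, W=1, Y=3) weight 1/1944
  (Z=0, U=2, X=2, V=1, W=1, Y=4) weight 1/1944
  (Z=0, U=2, X=2, V=1, W=2, Y=2) weight 1/972
  (Z=0, U=2, X=2, V=1, W=2, Y=3) weight 1/972
  (Z=0, U=2, X=3, V=1, W=0, Y=2) weight 1/1620
  (Z=0, U=2, X=4, V=0, W=0, Y=2) weight 1/2160
  … 314 more
Group by X:
  weight(X=2) = 1/9
  weight(X=3) = 2/15
  weight(X=4) = 1/5
Total weight = 1/9 + 2/15 + 1/5 = 4/9
P(X=2 | obs) = 1/9 / 4/9 = 1/4
P(X=3 | obs) = 2/15 / 4/9 = 3/10
P(X=4 | obs) = 1/5 / 4/9 = 9/20
argmax = 4

argmax_v P(X = v | obs) = 4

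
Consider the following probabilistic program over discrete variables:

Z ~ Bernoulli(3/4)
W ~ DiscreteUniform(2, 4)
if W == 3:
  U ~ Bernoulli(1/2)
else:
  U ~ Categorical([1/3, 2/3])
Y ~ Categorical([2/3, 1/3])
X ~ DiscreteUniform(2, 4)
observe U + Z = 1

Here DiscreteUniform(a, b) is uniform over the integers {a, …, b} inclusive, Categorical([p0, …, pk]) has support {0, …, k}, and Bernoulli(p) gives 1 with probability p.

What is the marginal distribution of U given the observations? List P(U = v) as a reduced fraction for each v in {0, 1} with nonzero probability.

Enumerate traces; 36 have nonzero weight after conditioning:
  (Z=0, W=2, U=1, Y=0, X=2) weight 1/81
  (Z=0, W=2, U=1, Y=0, X=3) weight 1/81
  (Z=0, W=2, U=1, Y=0, X=4) weight 1/81
  (Z=0, W=2, U=1, Y=1, X=2) weight 1/162
  (Z=0, W=2, U=1, Y=1, X=3) weight 1/162
  (Z=0, W=2, U=1, Y=1, X=4) weight 1/162
  (Z=0, W=3, U=1, Y=0, X=2) weight 1/108
  (Z=0, W=3, U=1, Y=0, X=3) weight 1/108
  (Z=1, W=2, U=0, Y=0, X=2) weight 1/54
  … 27 more
Group by U:
  weight(U=0) = 7/24
  weight(U=1) = 11/72
Total weight = 7/24 + 11/72 = 4/9
P(U=0 | obs) = 7/24 / 4/9 = 21/32
P(U=1 | obs) = 11/72 / 4/9 = 11/32

P(U=0) = 21/32, P(U=1) = 11/32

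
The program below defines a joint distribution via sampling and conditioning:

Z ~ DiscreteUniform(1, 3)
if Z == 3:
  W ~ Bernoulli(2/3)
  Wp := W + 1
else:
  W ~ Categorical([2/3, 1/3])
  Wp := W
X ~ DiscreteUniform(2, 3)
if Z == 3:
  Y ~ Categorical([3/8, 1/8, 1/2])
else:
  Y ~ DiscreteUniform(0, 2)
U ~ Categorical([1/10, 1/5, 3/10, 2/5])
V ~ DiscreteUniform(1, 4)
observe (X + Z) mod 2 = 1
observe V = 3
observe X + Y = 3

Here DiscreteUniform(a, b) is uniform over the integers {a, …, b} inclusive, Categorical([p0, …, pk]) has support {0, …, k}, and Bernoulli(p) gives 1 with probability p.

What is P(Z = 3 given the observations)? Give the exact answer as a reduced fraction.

Enumerate traces; 24 have nonzero weight after conditioning:
  (Z=1, W=0, X=2, Y=1, U=0, V=3) weight 1/1080
  (Z=1, W=0, X=2, Y=1, U=1, V=3) weight 1/540
  (Z=1, W=0, X=2, Y=1, U=2, V=3) weight 1/360
  (Z=1, W=0, X=2, Y=1, U=3, V=3) weight 1/270
  (Z=1, W=1, X=2, Y=1, U=0, V=3) weight 1/2160
  (Z=1, W=1, X=2, Y=1, U=1, V=3) weight 1/1080
  (Z=1, W=1, X=2, Y=1, U=2, V=3) weight 1/720
  (Z=1, W=1, X=2, Y=1, U=3, V=3) weight 1/540
  (Z=2, W=0, X=3, Y=0, U=0, V=3) weight 1/1080
  (Z=3, W=0, X=2, Y=1, U=0, V=3) weight 1/5760
  … 14 more
Group by Z:
  weight(Z=1) = 1/72
  weight(Z=2) = 1/72
  weight(Z=3) = 1/192
Total weight = 1/72 + 1/72 + 1/192 = 19/576
P(Z=1 | obs) = 1/72 / 19/576 = 8/19
P(Z=2 | obs) = 1/72 / 19/576 = 8/19
P(Z=3 | obs) = 1/192 / 19/576 = 3/19

P(Z = 3 | obs) = 3/19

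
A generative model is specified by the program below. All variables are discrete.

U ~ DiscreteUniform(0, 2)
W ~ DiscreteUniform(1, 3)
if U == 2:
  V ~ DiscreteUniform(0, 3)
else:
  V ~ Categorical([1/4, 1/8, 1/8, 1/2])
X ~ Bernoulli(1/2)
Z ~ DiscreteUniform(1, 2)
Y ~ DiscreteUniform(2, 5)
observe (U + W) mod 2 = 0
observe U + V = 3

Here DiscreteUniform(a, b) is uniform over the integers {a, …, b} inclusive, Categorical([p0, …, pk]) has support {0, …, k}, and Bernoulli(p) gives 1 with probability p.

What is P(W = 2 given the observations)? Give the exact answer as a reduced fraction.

P(W = 2 | obs) = 3/4

Enumerate traces; 64 have nonzero weight after conditioning:
  (U=0, W=2, V=3, X=0, Z=1, Y=2) weight 1/288
  (U=0, W=2, V=3, X=0, Z=1, Y=3) weight 1/288
  (U=0, W=2, V=3, X=0, Z=1, Y=4) weight 1/288
  (U=0, W=2, V=3, X=0, Z=1, Y=5) weight 1/288
  (U=0, W=2, V=3, X=0, Z=2, Y=2) weight 1/288
  (U=0, W=2, V=3, X=0, Z=2, Y=3) weight 1/288
  (U=0, W=2, V=3, X=0, Z=2, Y=4) weight 1/288
  (U=0, W=2, V=3, X=0, Z=2, Y=5) weight 1/288
  (U=1, W=1, V=2, X=0, Z=1, Y=2) weight 1/1152
  (U=1, W=3, V=2, X=0, Z=1, Y=2) weight 1/1152
  … 54 more
Group by W:
  weight(W=1) = 1/72
  weight(W=2) = 1/12
  weight(W=3) = 1/72
Total weight = 1/72 + 1/12 + 1/72 = 1/9
P(W=1 | obs) = 1/72 / 1/9 = 1/8
P(W=2 | obs) = 1/12 / 1/9 = 3/4
P(W=3 | obs) = 1/72 / 1/9 = 1/8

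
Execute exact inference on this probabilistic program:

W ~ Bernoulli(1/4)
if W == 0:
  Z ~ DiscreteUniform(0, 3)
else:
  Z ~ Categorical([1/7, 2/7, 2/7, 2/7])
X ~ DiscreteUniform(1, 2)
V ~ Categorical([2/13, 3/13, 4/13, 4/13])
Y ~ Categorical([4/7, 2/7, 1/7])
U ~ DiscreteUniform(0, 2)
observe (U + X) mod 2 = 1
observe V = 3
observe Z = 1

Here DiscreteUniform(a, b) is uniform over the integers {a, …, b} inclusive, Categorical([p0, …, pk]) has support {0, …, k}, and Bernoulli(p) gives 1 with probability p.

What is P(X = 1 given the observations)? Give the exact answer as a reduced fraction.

Enumerate traces; 18 have nonzero weight after conditioning:
  (W=0, Z=1, X=1, V=3, Y=0, U=0) weight 1/182
  (W=0, Z=1, X=1, V=3, Y=0, U=2) weight 1/182
  (W=0, Z=1, X=1, V=3, Y=1, U=0) weight 1/364
  (W=0, Z=1, X=1, V=3, Y=1, U=2) weight 1/364
  (W=0, Z=1, X=1, V=3, Y=2, U=0) weight 1/728
  (W=0, Z=1, X=1, V=3, Y=2, U=2) weight 1/728
  (W=0, Z=1, X=2, V=3, Y=0, U=1) weight 1/182
  (W=0, Z=1, X=2, V=3, Y=1, U=1) weight 1/364
  … 10 more
Group by X:
  weight(X=1) = 29/1092
  weight(X=2) = 29/2184
Total weight = 29/1092 + 29/2184 = 29/728
P(X=1 | obs) = 29/1092 / 29/728 = 2/3
P(X=2 | obs) = 29/2184 / 29/728 = 1/3

P(X = 1 | obs) = 2/3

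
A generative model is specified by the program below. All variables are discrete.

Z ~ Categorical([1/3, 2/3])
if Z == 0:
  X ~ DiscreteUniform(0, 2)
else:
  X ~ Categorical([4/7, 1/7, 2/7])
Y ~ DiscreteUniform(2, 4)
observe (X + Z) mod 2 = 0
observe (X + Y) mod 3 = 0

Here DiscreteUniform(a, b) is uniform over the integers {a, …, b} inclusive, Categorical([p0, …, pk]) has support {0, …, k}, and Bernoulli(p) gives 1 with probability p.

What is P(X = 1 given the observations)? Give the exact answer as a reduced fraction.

P(X = 1 | obs) = 3/10

Enumerate traces; 3 have nonzero weight after conditioning:
  (Z=0, X=0, Y=3) weight 1/27
  (Z=0, X=2, Y=4) weight 1/27
  (Z=1, X=1, Y=2) weight 2/63
Group by X:
  weight(X=0) = 1/27
  weight(X=1) = 2/63
  weight(X=2) = 1/27
Total weight = 1/27 + 2/63 + 1/27 = 20/189
P(X=0 | obs) = 1/27 / 20/189 = 7/20
P(X=1 | obs) = 2/63 / 20/189 = 3/10
P(X=2 | obs) = 1/27 / 20/189 = 7/20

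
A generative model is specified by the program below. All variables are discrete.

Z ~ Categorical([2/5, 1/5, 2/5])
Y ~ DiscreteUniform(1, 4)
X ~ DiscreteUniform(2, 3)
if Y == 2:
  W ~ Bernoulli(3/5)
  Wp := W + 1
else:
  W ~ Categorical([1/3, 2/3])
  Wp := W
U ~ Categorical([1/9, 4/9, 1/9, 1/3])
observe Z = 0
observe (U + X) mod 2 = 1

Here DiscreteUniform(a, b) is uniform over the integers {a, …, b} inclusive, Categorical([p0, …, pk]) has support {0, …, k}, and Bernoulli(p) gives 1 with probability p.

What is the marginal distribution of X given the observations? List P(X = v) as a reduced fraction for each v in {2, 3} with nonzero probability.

P(X=2) = 7/9, P(X=3) = 2/9

Enumerate traces; 32 have nonzero weight after conditioning:
  (Z=0, Y=1, X=2, W=0, U=1) weight 1/135
  (Z=0, Y=1, X=2, W=0, U=3) weight 1/180
  (Z=0, Y=1, X=2, W=1, U=1) weight 2/135
  (Z=0, Y=1, X=2, W=1, U=3) weight 1/90
  (Z=0, Y=1, X=3, W=0, U=0) weight 1/540
  (Z=0, Y=1, X=3, W=0, U=2) weight 1/540
  (Z=0, Y=1, X=3, W=1, U=0) weight 1/270
  (Z=0, Y=1, X=3, W=1, U=2) weight 1/270
  … 24 more
Group by X:
  weight(X=2) = 7/45
  weight(X=3) = 2/45
Total weight = 7/45 + 2/45 = 1/5
P(X=2 | obs) = 7/45 / 1/5 = 7/9
P(X=3 | obs) = 2/45 / 1/5 = 2/9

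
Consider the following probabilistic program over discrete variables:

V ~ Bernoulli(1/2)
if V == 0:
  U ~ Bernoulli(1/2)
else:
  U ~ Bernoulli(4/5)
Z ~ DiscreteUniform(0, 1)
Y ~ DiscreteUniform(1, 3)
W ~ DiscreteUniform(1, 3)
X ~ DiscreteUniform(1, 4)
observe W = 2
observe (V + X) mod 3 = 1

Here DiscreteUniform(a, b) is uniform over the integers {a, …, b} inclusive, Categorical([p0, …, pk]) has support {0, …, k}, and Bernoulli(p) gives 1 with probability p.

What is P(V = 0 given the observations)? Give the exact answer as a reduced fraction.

Enumerate traces; 36 have nonzero weight after conditioning:
  (V=0, U=0, Z=0, Y=1, W=2, X=1) weight 1/288
  (V=0, U=0, Z=0, Y=1, W=2, X=4) weight 1/288
  (V=0, U=0, Z=0, Y=2, W=2, X=1) weight 1/288
  (V=0, U=0, Z=0, Y=2, W=2, X=4) weight 1/288
  (V=0, U=0, Z=0, Y=3, W=2, X=1) weight 1/288
  (V=0, U=0, Z=0, Y=3, W=2, X=4) weight 1/288
  (V=0, U=0, Z=1, Y=1, W=2, X=1) weight 1/288
  (V=0, U=0, Z=1, Y=1, W=2, X=4) weight 1/288
  (V=1, U=0, Z=0, Y=1, W=2, X=3) weight 1/720
  … 27 more
Group by V:
  weight(V=0) = 1/12
  weight(V=1) = 1/24
Total weight = 1/12 + 1/24 = 1/8
P(V=0 | obs) = 1/12 / 1/8 = 2/3
P(V=1 | obs) = 1/24 / 1/8 = 1/3

P(V = 0 | obs) = 2/3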